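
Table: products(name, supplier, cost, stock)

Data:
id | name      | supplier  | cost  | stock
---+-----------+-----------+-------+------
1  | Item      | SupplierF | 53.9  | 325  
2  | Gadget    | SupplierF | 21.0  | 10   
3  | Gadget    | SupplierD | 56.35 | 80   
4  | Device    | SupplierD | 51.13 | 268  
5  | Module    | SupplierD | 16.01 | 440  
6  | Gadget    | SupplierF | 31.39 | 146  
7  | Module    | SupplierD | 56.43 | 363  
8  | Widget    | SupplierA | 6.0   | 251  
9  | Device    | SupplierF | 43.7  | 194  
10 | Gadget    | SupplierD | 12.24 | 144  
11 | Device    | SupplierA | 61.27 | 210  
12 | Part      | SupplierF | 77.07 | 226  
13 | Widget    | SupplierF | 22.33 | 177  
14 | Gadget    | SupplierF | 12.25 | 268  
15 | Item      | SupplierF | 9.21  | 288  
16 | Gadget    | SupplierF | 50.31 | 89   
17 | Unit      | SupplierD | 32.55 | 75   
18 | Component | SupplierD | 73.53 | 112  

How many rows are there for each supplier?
SELECT supplier, COUNT(*) as count
FROM products
GROUP BY supplier

Result:
  SupplierA: 2
  SupplierD: 7
  SupplierF: 9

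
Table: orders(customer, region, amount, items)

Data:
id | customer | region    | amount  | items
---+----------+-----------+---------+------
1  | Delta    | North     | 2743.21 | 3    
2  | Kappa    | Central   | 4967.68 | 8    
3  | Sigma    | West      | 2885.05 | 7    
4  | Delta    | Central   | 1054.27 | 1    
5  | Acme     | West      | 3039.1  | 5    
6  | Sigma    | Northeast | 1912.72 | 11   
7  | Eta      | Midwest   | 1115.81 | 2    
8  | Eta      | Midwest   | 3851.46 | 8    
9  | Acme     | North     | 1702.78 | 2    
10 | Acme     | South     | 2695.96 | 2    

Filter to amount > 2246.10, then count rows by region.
SELECT region, COUNT(*)
FROM orders
WHERE amount > 2246.10
GROUP BY region

Note: WHERE filters rows before grouping.

Result:
  Central: 1
  Midwest: 1
  North: 1
  South: 1
  West: 2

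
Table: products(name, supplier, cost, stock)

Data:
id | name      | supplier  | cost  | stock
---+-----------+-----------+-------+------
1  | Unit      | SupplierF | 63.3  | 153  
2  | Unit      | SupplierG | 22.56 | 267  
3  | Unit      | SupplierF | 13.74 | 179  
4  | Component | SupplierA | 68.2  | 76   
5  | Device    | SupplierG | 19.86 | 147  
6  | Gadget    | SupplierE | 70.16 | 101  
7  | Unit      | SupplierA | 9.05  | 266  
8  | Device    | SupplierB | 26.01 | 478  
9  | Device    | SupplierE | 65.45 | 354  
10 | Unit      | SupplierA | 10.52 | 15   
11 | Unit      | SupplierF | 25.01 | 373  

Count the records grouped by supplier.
SELECT supplier, COUNT(*) as count
FROM products
GROUP BY supplier

Result:
  SupplierA: 3
  SupplierB: 1
  SupplierE: 2
  SupplierF: 3
  SupplierG: 2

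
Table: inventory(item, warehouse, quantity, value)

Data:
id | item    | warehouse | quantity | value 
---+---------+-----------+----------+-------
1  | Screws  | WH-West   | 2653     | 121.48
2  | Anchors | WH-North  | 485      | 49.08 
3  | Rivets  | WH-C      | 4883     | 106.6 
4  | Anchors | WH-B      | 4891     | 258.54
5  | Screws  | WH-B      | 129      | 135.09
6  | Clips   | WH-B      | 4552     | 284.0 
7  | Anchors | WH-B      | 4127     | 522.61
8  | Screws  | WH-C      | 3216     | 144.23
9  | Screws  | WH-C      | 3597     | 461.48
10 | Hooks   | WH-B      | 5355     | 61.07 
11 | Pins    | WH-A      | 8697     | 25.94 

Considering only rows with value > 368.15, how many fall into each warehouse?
SELECT warehouse, COUNT(*)
FROM inventory
WHERE value > 368.15
GROUP BY warehouse

Note: WHERE filters rows before grouping.

Result:
  WH-B: 1
  WH-C: 1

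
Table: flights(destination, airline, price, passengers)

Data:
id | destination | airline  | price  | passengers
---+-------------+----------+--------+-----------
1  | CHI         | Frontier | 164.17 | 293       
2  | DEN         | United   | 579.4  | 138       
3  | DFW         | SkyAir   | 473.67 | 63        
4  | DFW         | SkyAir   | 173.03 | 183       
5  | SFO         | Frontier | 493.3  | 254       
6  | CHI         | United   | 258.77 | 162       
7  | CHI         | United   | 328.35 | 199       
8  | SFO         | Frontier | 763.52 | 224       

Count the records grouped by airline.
SELECT airline, COUNT(*) as count
FROM flights
GROUP BY airline

Result:
  Frontier: 3
  SkyAir: 2
  United: 3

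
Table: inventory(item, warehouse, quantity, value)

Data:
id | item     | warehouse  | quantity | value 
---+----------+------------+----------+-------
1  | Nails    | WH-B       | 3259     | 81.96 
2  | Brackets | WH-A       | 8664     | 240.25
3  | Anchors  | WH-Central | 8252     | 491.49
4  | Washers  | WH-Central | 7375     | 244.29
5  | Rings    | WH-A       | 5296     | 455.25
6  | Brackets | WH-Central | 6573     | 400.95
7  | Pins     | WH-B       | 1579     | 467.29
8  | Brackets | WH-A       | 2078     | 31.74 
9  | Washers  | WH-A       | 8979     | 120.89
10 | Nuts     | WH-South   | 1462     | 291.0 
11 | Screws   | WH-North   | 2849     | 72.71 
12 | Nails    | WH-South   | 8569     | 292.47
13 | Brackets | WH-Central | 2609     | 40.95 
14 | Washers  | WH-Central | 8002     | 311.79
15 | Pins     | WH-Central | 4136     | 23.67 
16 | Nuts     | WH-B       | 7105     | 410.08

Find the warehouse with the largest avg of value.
SELECT warehouse, AVG(value) as val
FROM inventory
GROUP BY warehouse
ORDER BY val DESC
LIMIT 1

Result: WH-B with avg(value) = 319.78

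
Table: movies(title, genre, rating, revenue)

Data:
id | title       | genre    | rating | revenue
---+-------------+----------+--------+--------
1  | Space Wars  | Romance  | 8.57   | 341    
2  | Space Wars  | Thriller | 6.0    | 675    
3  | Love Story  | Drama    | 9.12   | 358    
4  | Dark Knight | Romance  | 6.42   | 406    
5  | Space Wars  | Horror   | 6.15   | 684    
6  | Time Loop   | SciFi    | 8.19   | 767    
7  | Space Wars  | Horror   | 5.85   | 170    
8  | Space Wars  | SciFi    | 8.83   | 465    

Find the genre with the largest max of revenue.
SELECT genre, MAX(revenue) as val
FROM movies
GROUP BY genre
ORDER BY val DESC
LIMIT 1

Result: SciFi with max(revenue) = 767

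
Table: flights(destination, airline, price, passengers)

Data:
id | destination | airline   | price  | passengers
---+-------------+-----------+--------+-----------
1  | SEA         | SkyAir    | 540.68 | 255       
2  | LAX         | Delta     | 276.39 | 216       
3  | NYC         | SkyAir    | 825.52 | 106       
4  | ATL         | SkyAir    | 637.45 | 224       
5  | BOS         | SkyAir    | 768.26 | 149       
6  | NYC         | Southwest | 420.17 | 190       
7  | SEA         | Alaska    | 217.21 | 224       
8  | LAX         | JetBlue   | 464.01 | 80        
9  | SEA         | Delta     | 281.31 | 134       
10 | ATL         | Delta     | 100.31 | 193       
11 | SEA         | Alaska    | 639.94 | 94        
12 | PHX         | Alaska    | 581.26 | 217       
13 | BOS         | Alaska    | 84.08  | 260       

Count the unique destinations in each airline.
SELECT airline, COUNT(DISTINCT destination)
FROM flights
GROUP BY airline

Result:
  Alaska: 3 distinct
  Delta: 3 distinct
  JetBlue: 1 distinct
  SkyAir: 4 distinct
  Southwest: 1 distinct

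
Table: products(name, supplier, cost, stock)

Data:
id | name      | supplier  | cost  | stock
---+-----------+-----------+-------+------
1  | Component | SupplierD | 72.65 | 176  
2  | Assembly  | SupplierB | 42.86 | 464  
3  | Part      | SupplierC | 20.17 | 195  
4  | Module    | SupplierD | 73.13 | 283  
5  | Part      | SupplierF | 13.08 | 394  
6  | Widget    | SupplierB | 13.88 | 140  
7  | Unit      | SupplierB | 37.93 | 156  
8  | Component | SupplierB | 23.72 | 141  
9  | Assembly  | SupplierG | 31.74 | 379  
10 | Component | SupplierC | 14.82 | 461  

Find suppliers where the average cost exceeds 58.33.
SELECT supplier, AVG(cost)
FROM products
GROUP BY supplier
HAVING AVG(cost) > 58.33

Result:
  SupplierD: avg=72.89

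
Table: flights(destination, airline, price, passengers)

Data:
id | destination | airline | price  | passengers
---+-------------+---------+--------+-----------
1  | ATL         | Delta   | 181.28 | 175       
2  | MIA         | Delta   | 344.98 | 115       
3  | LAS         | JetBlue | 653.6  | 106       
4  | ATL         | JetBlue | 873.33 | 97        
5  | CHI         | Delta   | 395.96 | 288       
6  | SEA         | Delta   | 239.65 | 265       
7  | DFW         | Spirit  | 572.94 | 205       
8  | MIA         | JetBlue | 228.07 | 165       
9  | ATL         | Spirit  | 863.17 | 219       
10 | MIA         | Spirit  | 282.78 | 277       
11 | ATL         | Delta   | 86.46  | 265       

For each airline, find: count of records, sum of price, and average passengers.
SELECT airline,
       COUNT(*) as cnt,
       SUM(price) as total_price,
       AVG(passengers) as avg_passengers
FROM flights
GROUP BY airline

Result:
  Delta: 5 records, 1248.33 total price, 221.60 avg passengers
  JetBlue: 3 records, 1755.00 total price, 122.67 avg passengers
  Spirit: 3 records, 1718.89 total price, 233.67 avg passengers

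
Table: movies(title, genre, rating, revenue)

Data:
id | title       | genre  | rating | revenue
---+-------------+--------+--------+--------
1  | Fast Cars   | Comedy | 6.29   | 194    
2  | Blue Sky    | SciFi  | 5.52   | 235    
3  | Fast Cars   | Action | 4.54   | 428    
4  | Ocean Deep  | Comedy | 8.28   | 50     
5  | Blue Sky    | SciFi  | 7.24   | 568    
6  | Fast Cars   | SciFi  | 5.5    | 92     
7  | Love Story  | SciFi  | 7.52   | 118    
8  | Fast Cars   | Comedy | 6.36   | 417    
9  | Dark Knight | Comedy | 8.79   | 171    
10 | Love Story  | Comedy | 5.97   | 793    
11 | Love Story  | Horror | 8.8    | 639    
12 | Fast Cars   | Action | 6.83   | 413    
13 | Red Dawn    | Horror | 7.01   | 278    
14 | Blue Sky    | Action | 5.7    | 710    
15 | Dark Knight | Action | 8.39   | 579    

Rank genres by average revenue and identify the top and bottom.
SELECT genre, AVG(revenue)
FROM movies
GROUP BY genre
ORDER BY AVG(revenue)

All groups:
  SciFi: 253.25
  Comedy: 325.00
  Horror: 458.50
  Action: 532.50

Highest: Action (532.50)
Lowest: SciFi (253.25)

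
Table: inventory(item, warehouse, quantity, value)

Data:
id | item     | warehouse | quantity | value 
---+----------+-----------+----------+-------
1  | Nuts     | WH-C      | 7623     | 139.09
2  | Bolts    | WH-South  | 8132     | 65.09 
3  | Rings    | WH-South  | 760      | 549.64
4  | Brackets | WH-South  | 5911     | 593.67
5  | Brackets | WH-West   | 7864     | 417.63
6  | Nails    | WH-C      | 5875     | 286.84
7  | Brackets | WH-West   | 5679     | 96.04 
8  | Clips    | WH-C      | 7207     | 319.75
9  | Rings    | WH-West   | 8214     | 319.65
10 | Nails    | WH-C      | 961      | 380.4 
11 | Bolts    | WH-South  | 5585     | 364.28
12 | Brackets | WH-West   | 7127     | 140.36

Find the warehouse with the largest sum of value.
SELECT warehouse, SUM(value) as val
FROM inventory
GROUP BY warehouse
ORDER BY val DESC
LIMIT 1

Result: WH-South with sum(value) = 1572.68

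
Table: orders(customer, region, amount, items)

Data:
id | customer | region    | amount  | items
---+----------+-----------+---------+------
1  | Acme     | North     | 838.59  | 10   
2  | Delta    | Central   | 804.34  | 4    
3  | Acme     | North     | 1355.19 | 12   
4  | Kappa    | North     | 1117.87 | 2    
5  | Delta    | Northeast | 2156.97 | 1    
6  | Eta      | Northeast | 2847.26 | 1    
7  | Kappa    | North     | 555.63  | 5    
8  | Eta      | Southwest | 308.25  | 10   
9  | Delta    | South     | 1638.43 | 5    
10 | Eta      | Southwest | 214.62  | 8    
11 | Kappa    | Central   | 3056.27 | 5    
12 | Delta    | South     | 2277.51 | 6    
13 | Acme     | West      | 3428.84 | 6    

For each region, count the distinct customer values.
SELECT region, COUNT(DISTINCT customer)
FROM orders
GROUP BY region

Result:
  Central: 2 distinct
  North: 2 distinct
  Northeast: 2 distinct
  South: 1 distinct
  Southwest: 1 distinct
  West: 1 distinct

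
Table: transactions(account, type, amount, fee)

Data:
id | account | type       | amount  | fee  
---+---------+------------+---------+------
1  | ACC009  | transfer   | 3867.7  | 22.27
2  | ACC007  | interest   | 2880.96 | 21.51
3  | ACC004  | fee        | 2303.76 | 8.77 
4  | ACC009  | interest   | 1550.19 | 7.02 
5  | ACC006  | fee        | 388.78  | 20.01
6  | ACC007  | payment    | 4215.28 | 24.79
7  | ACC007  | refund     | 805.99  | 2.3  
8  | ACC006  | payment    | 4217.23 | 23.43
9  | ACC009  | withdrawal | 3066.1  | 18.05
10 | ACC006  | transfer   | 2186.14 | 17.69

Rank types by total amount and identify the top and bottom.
SELECT type, SUM(amount)
FROM transactions
GROUP BY type
ORDER BY SUM(amount)

All groups:
  refund: 805.99
  fee: 2692.54
  withdrawal: 3066.10
  interest: 4431.15
  transfer: 6053.84
  payment: 8432.51

Highest: payment (8432.51)
Lowest: refund (805.99)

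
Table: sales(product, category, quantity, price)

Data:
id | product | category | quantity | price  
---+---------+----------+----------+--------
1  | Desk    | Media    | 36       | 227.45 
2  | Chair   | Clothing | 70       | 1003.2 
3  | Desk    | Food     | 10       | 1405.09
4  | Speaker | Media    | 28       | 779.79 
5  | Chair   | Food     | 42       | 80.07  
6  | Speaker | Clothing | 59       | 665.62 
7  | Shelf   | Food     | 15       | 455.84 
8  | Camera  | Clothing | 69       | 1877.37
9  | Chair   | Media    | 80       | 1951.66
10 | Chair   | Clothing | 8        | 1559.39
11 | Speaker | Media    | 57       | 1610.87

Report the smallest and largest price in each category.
SELECT category, MIN(price), MAX(price)
FROM sales
GROUP BY category

Result:
  Clothing: min=665.62, max=1877.37
  Food: min=80.07, max=1405.09
  Media: min=227.45, max=1951.66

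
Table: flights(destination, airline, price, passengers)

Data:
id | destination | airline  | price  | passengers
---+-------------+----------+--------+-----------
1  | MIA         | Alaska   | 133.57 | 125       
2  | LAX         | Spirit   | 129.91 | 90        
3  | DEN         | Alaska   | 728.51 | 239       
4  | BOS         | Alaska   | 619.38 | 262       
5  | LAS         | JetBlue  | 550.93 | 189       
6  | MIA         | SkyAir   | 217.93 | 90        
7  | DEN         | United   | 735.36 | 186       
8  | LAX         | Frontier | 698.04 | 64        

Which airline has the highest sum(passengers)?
SELECT airline, SUM(passengers) as val
FROM flights
GROUP BY airline
ORDER BY val DESC
LIMIT 1

Result: Alaska with sum(passengers) = 626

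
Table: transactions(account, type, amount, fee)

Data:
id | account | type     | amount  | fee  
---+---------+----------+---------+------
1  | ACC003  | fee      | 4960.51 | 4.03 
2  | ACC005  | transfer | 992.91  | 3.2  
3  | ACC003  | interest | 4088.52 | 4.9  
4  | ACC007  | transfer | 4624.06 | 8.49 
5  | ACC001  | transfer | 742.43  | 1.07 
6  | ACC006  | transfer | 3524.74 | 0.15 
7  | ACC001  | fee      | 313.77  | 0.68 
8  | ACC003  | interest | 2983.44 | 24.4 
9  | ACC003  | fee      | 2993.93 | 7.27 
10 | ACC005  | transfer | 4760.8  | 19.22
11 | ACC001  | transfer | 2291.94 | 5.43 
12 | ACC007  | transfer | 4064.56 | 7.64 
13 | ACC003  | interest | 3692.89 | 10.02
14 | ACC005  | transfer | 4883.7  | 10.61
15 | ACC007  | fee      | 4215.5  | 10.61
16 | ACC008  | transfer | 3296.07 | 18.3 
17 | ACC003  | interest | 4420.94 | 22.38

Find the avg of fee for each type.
SELECT type, AVG(fee) as result
FROM transactions
GROUP BY type

Result:
  fee: 5.65
  interest: 15.43
  transfer: 8.23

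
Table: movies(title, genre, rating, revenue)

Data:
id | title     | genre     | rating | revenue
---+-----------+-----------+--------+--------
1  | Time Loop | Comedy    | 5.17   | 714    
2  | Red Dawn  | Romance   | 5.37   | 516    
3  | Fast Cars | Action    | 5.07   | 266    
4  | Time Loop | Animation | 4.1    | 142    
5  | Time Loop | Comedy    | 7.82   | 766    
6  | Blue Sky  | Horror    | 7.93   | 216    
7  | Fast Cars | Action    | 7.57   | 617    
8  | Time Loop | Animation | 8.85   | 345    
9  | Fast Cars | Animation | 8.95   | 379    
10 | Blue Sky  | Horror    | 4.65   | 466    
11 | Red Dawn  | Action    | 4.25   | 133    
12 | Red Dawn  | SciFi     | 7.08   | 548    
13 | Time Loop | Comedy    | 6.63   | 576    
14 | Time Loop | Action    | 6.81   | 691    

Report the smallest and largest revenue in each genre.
SELECT genre, MIN(revenue), MAX(revenue)
FROM movies
GROUP BY genre

Result:
  Action: min=133, max=691
  Animation: min=142, max=379
  Comedy: min=576, max=766
  Horror: min=216, max=466
  Romance: min=516, max=516
  SciFi: min=548, max=548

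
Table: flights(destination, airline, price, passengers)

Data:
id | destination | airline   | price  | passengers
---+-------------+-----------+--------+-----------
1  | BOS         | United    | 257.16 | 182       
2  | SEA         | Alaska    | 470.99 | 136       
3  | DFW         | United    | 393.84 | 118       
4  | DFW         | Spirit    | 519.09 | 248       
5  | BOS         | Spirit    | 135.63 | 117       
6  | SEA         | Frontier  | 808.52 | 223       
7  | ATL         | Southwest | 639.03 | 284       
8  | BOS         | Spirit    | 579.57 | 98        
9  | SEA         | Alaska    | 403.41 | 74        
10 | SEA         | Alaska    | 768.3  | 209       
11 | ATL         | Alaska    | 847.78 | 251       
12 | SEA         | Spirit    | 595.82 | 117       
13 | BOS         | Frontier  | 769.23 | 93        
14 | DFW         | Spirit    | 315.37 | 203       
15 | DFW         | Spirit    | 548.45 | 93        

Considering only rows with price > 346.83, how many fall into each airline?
SELECT airline, COUNT(*)
FROM flights
WHERE price > 346.83
GROUP BY airline

Note: WHERE filters rows before grouping.

Result:
  Alaska: 4
  Frontier: 2
  Southwest: 1
  Spirit: 4
  United: 1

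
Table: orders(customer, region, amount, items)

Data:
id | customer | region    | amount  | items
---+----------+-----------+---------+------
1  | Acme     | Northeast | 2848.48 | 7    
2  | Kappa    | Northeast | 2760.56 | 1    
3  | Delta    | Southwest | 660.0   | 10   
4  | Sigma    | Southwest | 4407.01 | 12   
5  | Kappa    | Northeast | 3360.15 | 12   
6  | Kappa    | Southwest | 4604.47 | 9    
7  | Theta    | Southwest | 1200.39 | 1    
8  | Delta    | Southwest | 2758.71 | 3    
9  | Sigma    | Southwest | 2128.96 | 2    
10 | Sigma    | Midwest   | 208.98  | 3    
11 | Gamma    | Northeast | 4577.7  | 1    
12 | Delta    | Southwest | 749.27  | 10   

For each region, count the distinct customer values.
SELECT region, COUNT(DISTINCT customer)
FROM orders
GROUP BY region

Result:
  Midwest: 1 distinct
  Northeast: 3 distinct
  Southwest: 4 distinct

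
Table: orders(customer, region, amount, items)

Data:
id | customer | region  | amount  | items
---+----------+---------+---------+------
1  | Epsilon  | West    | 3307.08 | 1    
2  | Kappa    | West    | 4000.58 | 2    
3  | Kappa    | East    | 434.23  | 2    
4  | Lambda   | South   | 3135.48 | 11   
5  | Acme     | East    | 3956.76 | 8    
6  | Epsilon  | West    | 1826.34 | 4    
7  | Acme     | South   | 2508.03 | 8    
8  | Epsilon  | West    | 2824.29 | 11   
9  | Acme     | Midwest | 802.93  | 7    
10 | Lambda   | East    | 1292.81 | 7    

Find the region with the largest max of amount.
SELECT region, MAX(amount) as val
FROM orders
GROUP BY region
ORDER BY val DESC
LIMIT 1

Result: West with max(amount) = 4000.58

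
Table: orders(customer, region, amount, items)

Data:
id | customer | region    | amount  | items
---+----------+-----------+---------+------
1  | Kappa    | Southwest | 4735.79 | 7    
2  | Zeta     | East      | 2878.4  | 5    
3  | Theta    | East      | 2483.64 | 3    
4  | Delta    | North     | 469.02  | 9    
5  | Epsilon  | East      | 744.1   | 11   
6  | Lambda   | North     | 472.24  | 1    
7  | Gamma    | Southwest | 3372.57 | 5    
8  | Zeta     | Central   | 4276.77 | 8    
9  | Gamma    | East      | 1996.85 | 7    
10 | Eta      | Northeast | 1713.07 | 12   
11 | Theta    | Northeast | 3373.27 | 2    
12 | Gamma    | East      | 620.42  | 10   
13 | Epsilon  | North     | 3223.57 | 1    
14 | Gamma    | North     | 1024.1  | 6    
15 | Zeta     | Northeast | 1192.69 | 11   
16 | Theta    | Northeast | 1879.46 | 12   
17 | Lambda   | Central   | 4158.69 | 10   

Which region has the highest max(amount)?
SELECT region, MAX(amount) as val
FROM orders
GROUP BY region
ORDER BY val DESC
LIMIT 1

Result: Southwest with max(amount) = 4735.79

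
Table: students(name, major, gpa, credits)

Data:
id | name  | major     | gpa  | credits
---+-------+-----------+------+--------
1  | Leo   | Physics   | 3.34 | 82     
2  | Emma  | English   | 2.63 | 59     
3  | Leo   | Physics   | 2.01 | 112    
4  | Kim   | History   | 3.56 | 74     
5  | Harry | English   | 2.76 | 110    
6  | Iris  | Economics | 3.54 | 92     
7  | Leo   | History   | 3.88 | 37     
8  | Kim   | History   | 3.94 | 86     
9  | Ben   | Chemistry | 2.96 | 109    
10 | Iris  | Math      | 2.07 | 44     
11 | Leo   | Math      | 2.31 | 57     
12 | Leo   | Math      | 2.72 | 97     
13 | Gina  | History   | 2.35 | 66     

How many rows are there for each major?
SELECT major, COUNT(*) as count
FROM students
GROUP BY major

Result:
  Chemistry: 1
  Economics: 1
  English: 2
  History: 4
  Math: 3
  Physics: 2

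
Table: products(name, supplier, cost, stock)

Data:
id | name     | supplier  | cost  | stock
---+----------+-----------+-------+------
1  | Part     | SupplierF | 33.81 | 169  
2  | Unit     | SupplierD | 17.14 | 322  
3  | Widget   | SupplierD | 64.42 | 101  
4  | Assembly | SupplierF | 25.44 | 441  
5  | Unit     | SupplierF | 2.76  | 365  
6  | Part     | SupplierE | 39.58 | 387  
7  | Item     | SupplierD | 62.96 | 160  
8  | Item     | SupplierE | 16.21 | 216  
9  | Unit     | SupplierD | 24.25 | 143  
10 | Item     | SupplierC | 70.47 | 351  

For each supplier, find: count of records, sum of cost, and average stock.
SELECT supplier,
       COUNT(*) as cnt,
       SUM(cost) as total_cost,
       AVG(stock) as avg_stock
FROM products
GROUP BY supplier

Result:
  SupplierC: 1 records, 70.47 total cost, 351.00 avg stock
  SupplierD: 4 records, 168.77 total cost, 181.50 avg stock
  SupplierE: 2 records, 55.79 total cost, 301.50 avg stock
  SupplierF: 3 records, 62.01 total cost, 325.00 avg stock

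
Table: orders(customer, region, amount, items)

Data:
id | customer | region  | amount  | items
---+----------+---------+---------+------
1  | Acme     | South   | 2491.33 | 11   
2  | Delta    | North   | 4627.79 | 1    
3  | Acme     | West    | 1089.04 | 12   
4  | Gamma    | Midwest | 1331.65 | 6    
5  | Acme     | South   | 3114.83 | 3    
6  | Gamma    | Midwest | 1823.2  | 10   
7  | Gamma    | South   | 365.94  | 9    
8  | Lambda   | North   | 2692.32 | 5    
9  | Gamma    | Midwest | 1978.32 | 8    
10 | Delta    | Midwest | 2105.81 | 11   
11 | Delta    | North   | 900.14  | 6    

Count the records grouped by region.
SELECT region, COUNT(*) as count
FROM orders
GROUP BY region

Result:
  Midwest: 4
  North: 3
  South: 3
  West: 1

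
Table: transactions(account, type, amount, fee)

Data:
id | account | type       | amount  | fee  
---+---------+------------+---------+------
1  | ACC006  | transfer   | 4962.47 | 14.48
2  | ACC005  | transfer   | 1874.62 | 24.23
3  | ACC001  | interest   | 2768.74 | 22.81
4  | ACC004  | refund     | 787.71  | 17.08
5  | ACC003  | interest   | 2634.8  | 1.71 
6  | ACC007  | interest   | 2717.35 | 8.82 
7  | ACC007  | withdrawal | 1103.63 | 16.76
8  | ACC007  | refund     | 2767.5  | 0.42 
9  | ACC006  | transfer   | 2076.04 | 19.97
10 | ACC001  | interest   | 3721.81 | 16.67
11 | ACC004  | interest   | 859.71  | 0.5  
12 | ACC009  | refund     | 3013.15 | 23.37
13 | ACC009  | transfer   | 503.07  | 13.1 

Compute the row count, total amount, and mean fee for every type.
SELECT type,
       COUNT(*) as cnt,
       SUM(amount) as total_amount,
       AVG(fee) as avg_fee
FROM transactions
GROUP BY type

Result:
  interest: 5 records, 12702.41 total amount, 10.10 avg fee
  refund: 3 records, 6568.36 total amount, 13.62 avg fee
  transfer: 4 records, 9416.20 total amount, 17.95 avg fee
  withdrawal: 1 records, 1103.63 total amount, 16.76 avg fee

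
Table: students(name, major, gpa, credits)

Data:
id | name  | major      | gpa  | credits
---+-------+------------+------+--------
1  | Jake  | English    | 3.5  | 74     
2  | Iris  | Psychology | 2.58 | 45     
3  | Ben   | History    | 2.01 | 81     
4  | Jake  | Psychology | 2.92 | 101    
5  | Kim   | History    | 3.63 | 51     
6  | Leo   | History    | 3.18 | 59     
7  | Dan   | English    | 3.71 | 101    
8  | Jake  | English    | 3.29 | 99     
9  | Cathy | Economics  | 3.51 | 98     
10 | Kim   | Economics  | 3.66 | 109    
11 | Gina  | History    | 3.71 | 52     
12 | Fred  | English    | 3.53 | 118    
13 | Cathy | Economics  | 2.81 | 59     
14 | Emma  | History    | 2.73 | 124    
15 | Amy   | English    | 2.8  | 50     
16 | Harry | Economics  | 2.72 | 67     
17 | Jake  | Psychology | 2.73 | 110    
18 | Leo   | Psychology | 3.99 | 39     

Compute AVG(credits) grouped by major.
SELECT major, AVG(credits) as result
FROM students
GROUP BY major

Result:
  Economics: 83.25
  English: 88.40
  History: 73.40
  Psychology: 73.75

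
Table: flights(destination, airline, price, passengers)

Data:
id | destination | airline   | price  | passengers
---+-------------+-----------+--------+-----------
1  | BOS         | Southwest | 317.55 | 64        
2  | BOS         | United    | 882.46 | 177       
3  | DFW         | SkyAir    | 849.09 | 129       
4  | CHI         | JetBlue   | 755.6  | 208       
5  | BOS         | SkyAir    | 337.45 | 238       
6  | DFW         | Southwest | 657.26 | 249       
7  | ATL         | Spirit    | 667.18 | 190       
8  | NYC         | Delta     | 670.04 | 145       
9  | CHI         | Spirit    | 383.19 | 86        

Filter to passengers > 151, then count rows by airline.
SELECT airline, COUNT(*)
FROM flights
WHERE passengers > 151
GROUP BY airline

Note: WHERE filters rows before grouping.

Result:
  JetBlue: 1
  SkyAir: 1
  Southwest: 1
  Spirit: 1
  United: 1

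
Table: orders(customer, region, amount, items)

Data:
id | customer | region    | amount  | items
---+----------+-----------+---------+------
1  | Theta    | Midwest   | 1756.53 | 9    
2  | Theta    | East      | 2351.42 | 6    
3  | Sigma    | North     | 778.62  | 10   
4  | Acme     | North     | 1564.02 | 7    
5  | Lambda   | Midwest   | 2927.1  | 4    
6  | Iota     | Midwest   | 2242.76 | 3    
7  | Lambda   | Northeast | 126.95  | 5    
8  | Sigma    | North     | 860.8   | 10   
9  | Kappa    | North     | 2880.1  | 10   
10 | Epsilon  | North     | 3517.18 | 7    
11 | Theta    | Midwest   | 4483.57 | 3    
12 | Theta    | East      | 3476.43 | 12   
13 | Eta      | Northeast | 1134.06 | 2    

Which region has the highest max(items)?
SELECT region, MAX(items) as val
FROM orders
GROUP BY region
ORDER BY val DESC
LIMIT 1

Result: East with max(items) = 12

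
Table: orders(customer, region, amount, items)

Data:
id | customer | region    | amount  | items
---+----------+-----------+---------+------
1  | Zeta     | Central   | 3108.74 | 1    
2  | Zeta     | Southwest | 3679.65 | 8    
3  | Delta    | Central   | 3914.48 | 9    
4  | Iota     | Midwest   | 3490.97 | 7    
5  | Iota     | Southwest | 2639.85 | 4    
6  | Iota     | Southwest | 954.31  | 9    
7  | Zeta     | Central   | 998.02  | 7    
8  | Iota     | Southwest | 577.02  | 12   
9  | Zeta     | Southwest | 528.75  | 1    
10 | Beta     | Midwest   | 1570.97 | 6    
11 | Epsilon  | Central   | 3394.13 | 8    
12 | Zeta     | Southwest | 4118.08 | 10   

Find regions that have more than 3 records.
SELECT region, COUNT(*) as cnt
FROM orders
GROUP BY region
HAVING COUNT(*) > 3

Result:
  Central: 4
  Southwest: 6

Note: HAVING filters groups after aggregation, WHERE filters rows before.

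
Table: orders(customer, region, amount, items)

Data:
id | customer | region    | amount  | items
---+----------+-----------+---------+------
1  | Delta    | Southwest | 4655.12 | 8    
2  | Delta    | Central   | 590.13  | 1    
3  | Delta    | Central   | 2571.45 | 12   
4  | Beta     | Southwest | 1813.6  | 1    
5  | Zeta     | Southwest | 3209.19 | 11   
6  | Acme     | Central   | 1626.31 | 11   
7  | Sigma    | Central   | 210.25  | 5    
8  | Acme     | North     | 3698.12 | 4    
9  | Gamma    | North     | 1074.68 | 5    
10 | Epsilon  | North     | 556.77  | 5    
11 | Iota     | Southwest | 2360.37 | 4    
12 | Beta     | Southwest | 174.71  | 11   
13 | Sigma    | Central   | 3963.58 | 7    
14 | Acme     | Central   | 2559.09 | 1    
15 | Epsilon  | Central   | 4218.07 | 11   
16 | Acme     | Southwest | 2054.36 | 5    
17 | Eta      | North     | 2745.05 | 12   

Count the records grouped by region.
SELECT region, COUNT(*) as count
FROM orders
GROUP BY region

Result:
  Central: 7
  North: 4
  Southwest: 6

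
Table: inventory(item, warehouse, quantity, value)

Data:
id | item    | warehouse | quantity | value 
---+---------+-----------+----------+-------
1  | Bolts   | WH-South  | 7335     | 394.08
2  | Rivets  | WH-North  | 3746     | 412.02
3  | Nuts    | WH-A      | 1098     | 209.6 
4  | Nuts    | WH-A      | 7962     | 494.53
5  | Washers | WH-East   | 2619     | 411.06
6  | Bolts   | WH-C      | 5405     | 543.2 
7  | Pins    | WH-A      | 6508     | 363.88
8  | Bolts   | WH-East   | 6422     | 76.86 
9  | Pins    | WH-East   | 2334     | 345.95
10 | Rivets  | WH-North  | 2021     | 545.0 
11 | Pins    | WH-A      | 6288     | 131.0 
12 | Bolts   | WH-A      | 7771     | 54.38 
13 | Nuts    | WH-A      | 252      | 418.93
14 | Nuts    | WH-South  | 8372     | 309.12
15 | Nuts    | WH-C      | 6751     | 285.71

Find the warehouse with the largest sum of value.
SELECT warehouse, SUM(value) as val
FROM inventory
GROUP BY warehouse
ORDER BY val DESC
LIMIT 1

Result: WH-A with sum(value) = 1672.32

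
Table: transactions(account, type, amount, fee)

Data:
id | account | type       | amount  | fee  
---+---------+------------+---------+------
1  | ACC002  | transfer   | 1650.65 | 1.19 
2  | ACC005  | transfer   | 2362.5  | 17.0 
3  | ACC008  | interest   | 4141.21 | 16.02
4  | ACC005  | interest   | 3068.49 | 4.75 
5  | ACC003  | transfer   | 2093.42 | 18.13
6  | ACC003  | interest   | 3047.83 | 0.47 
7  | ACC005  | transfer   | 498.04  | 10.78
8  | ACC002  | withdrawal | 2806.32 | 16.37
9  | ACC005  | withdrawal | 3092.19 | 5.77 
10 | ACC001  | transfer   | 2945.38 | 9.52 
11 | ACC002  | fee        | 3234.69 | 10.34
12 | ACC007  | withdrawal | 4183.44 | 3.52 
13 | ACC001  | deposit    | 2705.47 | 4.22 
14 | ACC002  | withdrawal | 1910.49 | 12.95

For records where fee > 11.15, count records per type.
SELECT type, COUNT(*)
FROM transactions
WHERE fee > 11.15
GROUP BY type

Note: WHERE filters rows before grouping.

Result:
  interest: 1
  transfer: 2
  withdrawal: 2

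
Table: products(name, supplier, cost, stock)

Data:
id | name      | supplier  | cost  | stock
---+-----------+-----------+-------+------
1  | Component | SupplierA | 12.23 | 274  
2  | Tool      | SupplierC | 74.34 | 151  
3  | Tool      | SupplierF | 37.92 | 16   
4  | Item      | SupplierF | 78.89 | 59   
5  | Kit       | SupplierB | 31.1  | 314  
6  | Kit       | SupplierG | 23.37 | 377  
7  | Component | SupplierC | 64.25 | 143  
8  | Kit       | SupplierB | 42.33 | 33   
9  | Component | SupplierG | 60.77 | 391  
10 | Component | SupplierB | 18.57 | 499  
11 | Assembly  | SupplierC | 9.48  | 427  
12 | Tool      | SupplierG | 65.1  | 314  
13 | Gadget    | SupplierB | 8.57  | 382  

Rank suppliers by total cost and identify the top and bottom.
SELECT supplier, SUM(cost)
FROM products
GROUP BY supplier
ORDER BY SUM(cost)

All groups:
  SupplierA: 12.23
  SupplierB: 100.57
  SupplierF: 116.81
  SupplierC: 148.07
  SupplierG: 149.24

Highest: SupplierG (149.24)
Lowest: SupplierA (12.23)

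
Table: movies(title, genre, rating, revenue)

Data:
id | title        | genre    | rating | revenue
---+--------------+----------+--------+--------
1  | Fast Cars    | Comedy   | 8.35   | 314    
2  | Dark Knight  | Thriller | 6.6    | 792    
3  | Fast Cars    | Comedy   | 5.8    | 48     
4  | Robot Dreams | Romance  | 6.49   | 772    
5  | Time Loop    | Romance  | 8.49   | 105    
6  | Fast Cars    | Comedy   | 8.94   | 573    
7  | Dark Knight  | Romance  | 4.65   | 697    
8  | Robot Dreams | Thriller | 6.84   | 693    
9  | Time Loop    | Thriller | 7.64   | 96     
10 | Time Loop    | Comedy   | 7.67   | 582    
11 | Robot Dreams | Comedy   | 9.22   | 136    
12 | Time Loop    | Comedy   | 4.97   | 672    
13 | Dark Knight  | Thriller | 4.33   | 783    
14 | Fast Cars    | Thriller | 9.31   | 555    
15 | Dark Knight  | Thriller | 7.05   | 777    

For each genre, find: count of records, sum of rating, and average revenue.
SELECT genre,
       COUNT(*) as cnt,
       SUM(rating) as total_rating,
       AVG(revenue) as avg_revenue
FROM movies
GROUP BY genre

Result:
  Comedy: 6 records, 44.95 total rating, 387.50 avg revenue
  Romance: 3 records, 19.63 total rating, 524.67 avg revenue
  Thriller: 6 records, 41.77 total rating, 616.00 avg revenue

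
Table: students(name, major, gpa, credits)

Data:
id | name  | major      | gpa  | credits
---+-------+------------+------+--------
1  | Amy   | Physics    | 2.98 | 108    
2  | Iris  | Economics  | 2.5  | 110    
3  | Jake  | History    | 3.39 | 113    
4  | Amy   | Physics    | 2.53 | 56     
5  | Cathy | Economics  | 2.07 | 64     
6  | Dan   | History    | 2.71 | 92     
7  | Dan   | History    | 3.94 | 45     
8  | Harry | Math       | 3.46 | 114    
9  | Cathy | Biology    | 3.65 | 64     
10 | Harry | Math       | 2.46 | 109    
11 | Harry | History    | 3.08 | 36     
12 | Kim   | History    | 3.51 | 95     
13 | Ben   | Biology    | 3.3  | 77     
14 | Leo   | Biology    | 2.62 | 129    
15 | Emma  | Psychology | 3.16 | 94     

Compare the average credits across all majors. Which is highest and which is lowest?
SELECT major, AVG(credits)
FROM students
GROUP BY major
ORDER BY AVG(credits)

All groups:
  History: 76.20
  Physics: 82.00
  Economics: 87.00
  Biology: 90.00
  Psychology: 94.00
  Math: 111.50

Highest: Math (111.50)
Lowest: History (76.20)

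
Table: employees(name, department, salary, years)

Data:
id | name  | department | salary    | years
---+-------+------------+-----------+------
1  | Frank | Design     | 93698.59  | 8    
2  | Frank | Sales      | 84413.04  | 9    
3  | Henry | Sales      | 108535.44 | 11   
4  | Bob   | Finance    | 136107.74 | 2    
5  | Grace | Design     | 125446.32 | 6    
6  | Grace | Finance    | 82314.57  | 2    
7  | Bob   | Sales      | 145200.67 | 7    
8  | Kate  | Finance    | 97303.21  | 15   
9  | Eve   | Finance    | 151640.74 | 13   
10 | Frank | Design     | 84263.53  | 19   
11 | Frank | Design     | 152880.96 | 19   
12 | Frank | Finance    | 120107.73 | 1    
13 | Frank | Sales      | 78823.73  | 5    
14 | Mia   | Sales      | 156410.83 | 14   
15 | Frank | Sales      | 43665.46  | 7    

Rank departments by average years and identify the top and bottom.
SELECT department, AVG(years)
FROM employees
GROUP BY department
ORDER BY AVG(years)

All groups:
  Finance: 6.60
  Sales: 8.83
  Design: 13.00

Highest: Design (13.00)
Lowest: Finance (6.60)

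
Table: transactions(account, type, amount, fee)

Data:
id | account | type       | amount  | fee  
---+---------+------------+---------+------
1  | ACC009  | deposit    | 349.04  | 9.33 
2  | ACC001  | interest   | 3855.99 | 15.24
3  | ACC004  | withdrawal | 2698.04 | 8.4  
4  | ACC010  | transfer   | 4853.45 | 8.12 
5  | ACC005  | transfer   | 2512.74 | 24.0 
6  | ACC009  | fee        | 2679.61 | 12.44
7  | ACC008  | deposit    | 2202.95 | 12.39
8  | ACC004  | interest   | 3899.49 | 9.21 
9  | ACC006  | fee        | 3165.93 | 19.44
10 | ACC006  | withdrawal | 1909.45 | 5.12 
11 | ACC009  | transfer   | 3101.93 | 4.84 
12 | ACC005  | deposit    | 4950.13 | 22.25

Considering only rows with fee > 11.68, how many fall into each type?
SELECT type, COUNT(*)
FROM transactions
WHERE fee > 11.68
GROUP BY type

Note: WHERE filters rows before grouping.

Result:
  deposit: 2
  fee: 2
  interest: 1
  transfer: 1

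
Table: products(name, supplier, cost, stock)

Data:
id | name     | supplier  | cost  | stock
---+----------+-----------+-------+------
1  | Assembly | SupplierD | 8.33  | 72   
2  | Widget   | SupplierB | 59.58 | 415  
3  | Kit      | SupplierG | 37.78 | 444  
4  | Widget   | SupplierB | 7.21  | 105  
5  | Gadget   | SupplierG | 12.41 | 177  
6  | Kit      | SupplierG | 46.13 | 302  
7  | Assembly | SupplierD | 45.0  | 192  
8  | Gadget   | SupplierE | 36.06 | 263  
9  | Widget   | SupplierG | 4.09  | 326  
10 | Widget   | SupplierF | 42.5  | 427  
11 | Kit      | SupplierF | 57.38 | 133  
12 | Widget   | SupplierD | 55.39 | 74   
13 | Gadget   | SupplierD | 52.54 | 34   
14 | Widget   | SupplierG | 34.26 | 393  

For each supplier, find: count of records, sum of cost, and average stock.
SELECT supplier,
       COUNT(*) as cnt,
       SUM(cost) as total_cost,
       AVG(stock) as avg_stock
FROM products
GROUP BY supplier

Result:
  SupplierB: 2 records, 66.79 total cost, 260.00 avg stock
  SupplierD: 4 records, 161.26 total cost, 93.00 avg stock
  SupplierE: 1 records, 36.06 total cost, 263.00 avg stock
  SupplierF: 2 records, 99.88 total cost, 280.00 avg stock
  SupplierG: 5 records, 134.67 total cost, 328.40 avg stock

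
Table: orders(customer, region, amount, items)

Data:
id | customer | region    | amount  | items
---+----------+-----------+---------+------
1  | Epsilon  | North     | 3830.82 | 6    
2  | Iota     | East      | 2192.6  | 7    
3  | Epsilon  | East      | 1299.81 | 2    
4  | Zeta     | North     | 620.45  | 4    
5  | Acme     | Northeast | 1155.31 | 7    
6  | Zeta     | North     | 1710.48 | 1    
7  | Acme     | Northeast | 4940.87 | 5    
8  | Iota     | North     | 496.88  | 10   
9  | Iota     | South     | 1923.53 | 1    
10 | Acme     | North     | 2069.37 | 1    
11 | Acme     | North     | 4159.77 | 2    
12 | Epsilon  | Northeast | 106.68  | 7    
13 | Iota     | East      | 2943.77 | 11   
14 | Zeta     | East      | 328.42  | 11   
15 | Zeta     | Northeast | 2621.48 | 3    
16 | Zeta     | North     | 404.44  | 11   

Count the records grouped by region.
SELECT region, COUNT(*) as count
FROM orders
GROUP BY region

Result:
  East: 4
  North: 7
  Northeast: 4
  South: 1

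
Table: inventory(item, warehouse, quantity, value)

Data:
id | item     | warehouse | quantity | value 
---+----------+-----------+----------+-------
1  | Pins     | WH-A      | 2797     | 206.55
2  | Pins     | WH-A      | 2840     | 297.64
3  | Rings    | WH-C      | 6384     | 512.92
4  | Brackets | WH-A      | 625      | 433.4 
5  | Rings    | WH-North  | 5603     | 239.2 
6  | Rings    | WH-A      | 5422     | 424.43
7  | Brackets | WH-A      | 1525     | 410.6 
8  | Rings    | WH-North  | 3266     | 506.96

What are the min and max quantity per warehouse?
SELECT warehouse, MIN(quantity), MAX(quantity)
FROM inventory
GROUP BY warehouse

Result:
  WH-A: min=625, max=5422
  WH-C: min=6384, max=6384
  WH-North: min=3266, max=5603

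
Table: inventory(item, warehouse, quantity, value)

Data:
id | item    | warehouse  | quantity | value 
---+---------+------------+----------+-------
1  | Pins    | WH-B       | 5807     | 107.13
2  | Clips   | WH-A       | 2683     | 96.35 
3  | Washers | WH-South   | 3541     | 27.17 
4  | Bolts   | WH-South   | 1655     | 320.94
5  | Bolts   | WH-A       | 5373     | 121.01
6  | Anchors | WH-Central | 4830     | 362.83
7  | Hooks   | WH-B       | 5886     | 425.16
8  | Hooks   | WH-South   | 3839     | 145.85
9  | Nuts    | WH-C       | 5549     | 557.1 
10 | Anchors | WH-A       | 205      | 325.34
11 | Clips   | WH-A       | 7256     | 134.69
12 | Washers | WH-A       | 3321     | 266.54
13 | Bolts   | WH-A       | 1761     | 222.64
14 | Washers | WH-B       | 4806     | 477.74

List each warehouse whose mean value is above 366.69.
SELECT warehouse, AVG(value)
FROM inventory
GROUP BY warehouse
HAVING AVG(value) > 366.69

Result:
  WH-C: avg=557.10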